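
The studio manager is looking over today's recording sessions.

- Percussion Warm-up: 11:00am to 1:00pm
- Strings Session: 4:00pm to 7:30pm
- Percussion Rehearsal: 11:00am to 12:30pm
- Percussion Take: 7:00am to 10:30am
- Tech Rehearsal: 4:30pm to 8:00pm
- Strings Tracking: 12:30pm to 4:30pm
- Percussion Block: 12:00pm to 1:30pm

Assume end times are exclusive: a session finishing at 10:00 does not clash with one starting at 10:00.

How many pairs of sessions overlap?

7

Two intervals overlap when each starts before the other ends.
Sorted by start: Percussion Take, Percussion Rehearsal, Percussion Warm-up, Percussion Block, Strings Tracking, Strings Session, Tech Rehearsal.
Percussion Rehearsal starts after Percussion Take ends — done with Percussion Take.
Percussion Warm-up starts before Percussion Rehearsal ends → Percussion Rehearsal and Percussion Warm-up overlap.
Percussion Block starts before Percussion Rehearsal ends → Percussion Rehearsal and Percussion Block overlap.
Strings Tracking starts exactly when Percussion Rehearsal ends (back-to-back, no overlap) — done with Percussion Rehearsal.
Percussion Block starts before Percussion Warm-up ends → Percussion Warm-up and Percussion Block overlap.
Strings Tracking starts before Percussion Warm-up ends → Percussion Warm-up and Strings Tracking overlap.
Strings Session starts after Percussion Warm-up ends — done with Percussion Warm-up.
Strings Tracking starts before Percussion Block ends → Percussion Block and Strings Tracking overlap.
Strings Session starts after Percussion Block ends — done with Percussion Block.
Strings Session starts before Strings Tracking ends → Strings Tracking and Strings Session overlap.
Tech Rehearsal starts exactly when Strings Tracking ends (back-to-back, no overlap).
Tech Rehearsal starts before Strings Session ends → Strings Session and Tech Rehearsal overlap.
Overlapping pairs: Percussion Block & Percussion Rehearsal, Percussion Block & Percussion Warm-up, Percussion Block & Strings Tracking, Percussion Rehearsal & Percussion Warm-up, Percussion Warm-up & Strings Tracking, Strings Session & Strings Tracking, Strings Session & Tech Rehearsal — 7 in total.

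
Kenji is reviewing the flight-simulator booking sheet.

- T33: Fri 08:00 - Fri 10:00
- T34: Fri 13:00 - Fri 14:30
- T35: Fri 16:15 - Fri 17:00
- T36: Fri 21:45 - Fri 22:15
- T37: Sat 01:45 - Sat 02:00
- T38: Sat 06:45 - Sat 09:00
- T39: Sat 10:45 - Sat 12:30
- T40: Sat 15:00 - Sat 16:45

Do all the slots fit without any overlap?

Two intervals overlap when each starts before the other ends.
Sorted by start: T33, T34, T35, T36, T37, T38, T39, T40.
T34 starts after T33 ends — done with T33.
T35 starts after T34 ends — done with T34.
T36 starts after T35 ends — done with T35.
T37 starts after T36 ends — done with T36.
T38 starts after T37 ends — done with T37.
T39 starts after T38 ends — done with T38.
T40 starts after T39 ends.
Every pair is clear; the schedule has no overlaps.

Yes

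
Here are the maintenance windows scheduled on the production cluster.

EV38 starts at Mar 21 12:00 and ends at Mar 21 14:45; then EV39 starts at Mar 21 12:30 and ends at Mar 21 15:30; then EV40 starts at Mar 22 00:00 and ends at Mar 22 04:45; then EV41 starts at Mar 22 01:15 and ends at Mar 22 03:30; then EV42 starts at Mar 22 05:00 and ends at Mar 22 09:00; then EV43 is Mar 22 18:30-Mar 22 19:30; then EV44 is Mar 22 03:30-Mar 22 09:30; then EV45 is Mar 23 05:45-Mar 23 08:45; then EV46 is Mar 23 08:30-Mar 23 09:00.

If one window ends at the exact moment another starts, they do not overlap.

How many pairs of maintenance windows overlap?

5

Check each pair: they overlap iff neither finishes before the other starts.
Sorted by start: EV38, EV39, EV40, EV41, EV44, EV42, EV43, EV45, EV46.
EV39 starts before EV38 ends → EV38 and EV39 overlap.
EV40 starts after EV38 ends, so EV38 has no further overlaps.
EV40 starts after EV39 ends, so EV39 has no further overlaps.
EV41 starts before EV40 ends → EV40 and EV41 overlap.
EV44 starts before EV40 ends → EV40 and EV44 overlap.
EV42 starts after EV40 ends, so EV40 has no further overlaps.
EV44 starts exactly when EV41 ends (back-to-back, no overlap), so EV41 has no further overlaps.
EV42 starts before EV44 ends → EV44 and EV42 overlap.
EV43 starts after EV44 ends, so EV44 has no further overlaps.
EV43 starts after EV42 ends, so EV42 has no further overlaps.
EV45 starts after EV43 ends, so EV43 has no further overlaps.
EV46 starts before EV45 ends → EV45 and EV46 overlap.
Overlapping pairs: EV38 & EV39, EV40 & EV41, EV40 & EV44, EV42 & EV44, EV45 & EV46 — 5 in total.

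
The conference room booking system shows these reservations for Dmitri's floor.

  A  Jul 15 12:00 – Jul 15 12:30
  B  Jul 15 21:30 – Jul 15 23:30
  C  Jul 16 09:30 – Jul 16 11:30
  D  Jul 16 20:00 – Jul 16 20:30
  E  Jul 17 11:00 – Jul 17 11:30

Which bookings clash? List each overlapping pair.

no conflicts

Sorted by start: A, B, C, D, E.
B starts after A ends; A is clear from here.
C starts after B ends; B is clear from here.
D starts after C ends; C is clear from here.
E starts after D ends.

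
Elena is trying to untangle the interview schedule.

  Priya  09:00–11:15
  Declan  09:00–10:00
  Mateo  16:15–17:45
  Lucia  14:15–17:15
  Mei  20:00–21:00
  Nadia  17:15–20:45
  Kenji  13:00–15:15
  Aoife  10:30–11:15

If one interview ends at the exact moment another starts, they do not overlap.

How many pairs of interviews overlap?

6

Sorted by start: Declan, Priya, Aoife, Kenji, Lucia, Mateo, Nadia, Mei.
Priya starts before Declan ends → Declan and Priya overlap.
Aoife starts after Declan ends; Declan is clear from here.
Aoife starts before Priya ends → Priya and Aoife overlap.
Kenji starts after Priya ends; Priya is clear from here.
Kenji starts after Aoife ends; Aoife is clear from here.
Lucia starts before Kenji ends → Kenji and Lucia overlap.
Mateo starts after Kenji ends; Kenji is clear from here.
Mateo starts before Lucia ends → Lucia and Mateo overlap.
Nadia starts exactly when Lucia ends (back-to-back, no overlap); Lucia is clear from here.
Nadia starts before Mateo ends → Mateo and Nadia overlap.
Mei starts after Mateo ends.
Mei starts before Nadia ends → Nadia and Mei overlap.
Overlapping pairs: Aoife & Priya, Declan & Priya, Kenji & Lucia, Lucia & Mateo, Mateo & Nadia, Mei & Nadia — 6 in total.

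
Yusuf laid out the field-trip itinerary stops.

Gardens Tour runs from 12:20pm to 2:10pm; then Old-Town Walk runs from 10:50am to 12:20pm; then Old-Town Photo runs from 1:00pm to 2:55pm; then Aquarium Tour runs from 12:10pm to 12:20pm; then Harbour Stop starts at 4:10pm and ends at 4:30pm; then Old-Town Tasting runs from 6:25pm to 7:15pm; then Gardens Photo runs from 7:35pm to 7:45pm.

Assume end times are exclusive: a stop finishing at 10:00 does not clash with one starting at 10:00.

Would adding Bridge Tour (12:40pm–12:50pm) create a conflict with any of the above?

Yes — it overlaps Gardens Tour

Old-Town Walk: ends 12:20pm at or before Bridge Tour starts 12:40pm → clear.
Aquarium Tour: ends 12:20pm at or before Bridge Tour starts 12:40pm → clear.
Gardens Tour: starts 12:20pm before Bridge Tour ends 12:50pm, and ends 2:10pm after Bridge Tour starts 12:40pm → overlap.
Old-Town Photo: starts 1:00pm at or after Bridge Tour ends 12:50pm → clear.
Harbour Stop: starts 4:10pm at or after Bridge Tour ends 12:50pm → clear.
Old-Town Tasting: starts 6:25pm at or after Bridge Tour ends 12:50pm → clear.
Gardens Photo: starts 7:35pm at or after Bridge Tour ends 12:50pm → clear.
Bridge Tour overlaps Gardens Tour.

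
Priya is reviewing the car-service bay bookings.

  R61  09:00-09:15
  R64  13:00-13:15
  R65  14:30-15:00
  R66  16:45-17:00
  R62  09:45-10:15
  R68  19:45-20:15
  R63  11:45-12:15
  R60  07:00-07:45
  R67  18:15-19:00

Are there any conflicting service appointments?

Two intervals overlap when each starts before the other ends.
Sorted by start: R60, R61, R62, R63, R64, R65, R66, R67, R68.
R61 starts after R60 ends, so R60 has no further overlaps.
R62 starts after R61 ends, so R61 has no further overlaps.
R63 starts after R62 ends, so R62 has no further overlaps.
R64 starts after R63 ends, so R63 has no further overlaps.
R65 starts after R64 ends, so R64 has no further overlaps.
R66 starts after R65 ends, so R65 has no further overlaps.
R67 starts after R66 ends, so R66 has no further overlaps.
R68 starts after R67 ends.
Every pair is clear; the schedule has no overlaps.

No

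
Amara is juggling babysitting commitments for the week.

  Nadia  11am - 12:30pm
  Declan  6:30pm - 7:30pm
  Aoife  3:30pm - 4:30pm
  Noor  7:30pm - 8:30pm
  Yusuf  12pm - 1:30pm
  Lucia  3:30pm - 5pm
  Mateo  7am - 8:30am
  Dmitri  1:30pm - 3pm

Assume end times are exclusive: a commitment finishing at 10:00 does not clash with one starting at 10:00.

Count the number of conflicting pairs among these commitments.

2

Sorted by start: Mateo, Nadia, Yusuf, Dmitri, Aoife, Lucia, Declan, Noor.
Nadia starts after Mateo ends — done with Mateo.
Yusuf starts before Nadia ends → Nadia and Yusuf overlap.
Dmitri starts after Nadia ends — done with Nadia.
Dmitri starts exactly when Yusuf ends (back-to-back, no overlap) — done with Yusuf.
Aoife starts after Dmitri ends — done with Dmitri.
Lucia starts before Aoife ends → Aoife and Lucia overlap.
Declan starts after Aoife ends — done with Aoife.
Declan starts after Lucia ends — done with Lucia.
Noor starts exactly when Declan ends (back-to-back, no overlap).
Overlapping pairs: Aoife & Lucia, Nadia & Yusuf — 2 in total.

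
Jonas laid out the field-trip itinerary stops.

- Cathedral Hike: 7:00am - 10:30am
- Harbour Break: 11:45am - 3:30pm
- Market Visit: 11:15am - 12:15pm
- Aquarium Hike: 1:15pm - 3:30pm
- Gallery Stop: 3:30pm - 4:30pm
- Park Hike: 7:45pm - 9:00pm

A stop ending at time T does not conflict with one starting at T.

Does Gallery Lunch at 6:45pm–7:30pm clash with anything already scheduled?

Cathedral Hike: ends 10:30am at or before Gallery Lunch starts 6:45pm → clear.
Market Visit: ends 12:15pm at or before Gallery Lunch starts 6:45pm → clear.
Harbour Break: ends 3:30pm at or before Gallery Lunch starts 6:45pm → clear.
Aquarium Hike: ends 3:30pm at or before Gallery Lunch starts 6:45pm → clear.
Gallery Stop: ends 4:30pm at or before Gallery Lunch starts 6:45pm → clear.
Park Hike: starts 7:45pm at or after Gallery Lunch ends 7:30pm → clear.

No — it doesn't clash with anything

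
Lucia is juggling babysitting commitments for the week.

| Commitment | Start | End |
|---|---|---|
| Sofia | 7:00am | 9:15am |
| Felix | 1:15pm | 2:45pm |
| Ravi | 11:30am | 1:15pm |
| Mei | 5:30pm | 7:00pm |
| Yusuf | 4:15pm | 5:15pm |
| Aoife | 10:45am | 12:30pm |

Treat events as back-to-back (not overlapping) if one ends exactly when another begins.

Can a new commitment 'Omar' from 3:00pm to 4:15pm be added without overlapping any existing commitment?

Sofia: ends 9:15am at or before Omar starts 3:00pm → clear.
Aoife: ends 12:30pm at or before Omar starts 3:00pm → clear.
Ravi: ends 1:15pm at or before Omar starts 3:00pm → clear.
Felix: ends 2:45pm at or before Omar starts 3:00pm → clear.
Yusuf: starts 4:15pm at or after Omar ends 4:15pm → clear.
Mei: starts 5:30pm at or after Omar ends 4:15pm → clear.

Yes — the slot is free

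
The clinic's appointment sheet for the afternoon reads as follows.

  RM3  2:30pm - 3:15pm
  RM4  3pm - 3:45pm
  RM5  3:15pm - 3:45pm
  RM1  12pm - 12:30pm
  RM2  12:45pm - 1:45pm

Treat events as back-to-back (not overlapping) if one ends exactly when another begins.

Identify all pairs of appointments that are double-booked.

Sorted by start: RM1, RM2, RM3, RM4, RM5.
RM2 starts after RM1 ends, so nothing later overlaps RM1 either.
RM3 starts after RM2 ends, so nothing later overlaps RM2 either.
RM4 starts before RM3 ends → RM3 and RM4 overlap.
RM5 starts exactly when RM3 ends (back-to-back, no overlap).
RM5 starts before RM4 ends → RM4 and RM5 overlap.

RM3 & RM4, RM4 & RM5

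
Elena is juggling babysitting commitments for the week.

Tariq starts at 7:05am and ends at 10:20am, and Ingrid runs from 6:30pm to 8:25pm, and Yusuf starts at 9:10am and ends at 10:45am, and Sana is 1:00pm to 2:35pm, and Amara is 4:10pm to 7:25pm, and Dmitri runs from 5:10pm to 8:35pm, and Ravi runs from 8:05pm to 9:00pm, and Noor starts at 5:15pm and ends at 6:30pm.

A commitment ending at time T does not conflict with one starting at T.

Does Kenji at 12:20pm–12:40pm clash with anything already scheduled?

Tariq: ends 10:20am at or before Kenji starts 12:20pm → clear.
Yusuf: ends 10:45am at or before Kenji starts 12:20pm → clear.
Sana: starts 1:00pm at or after Kenji ends 12:40pm → clear.
Amara: starts 4:10pm at or after Kenji ends 12:40pm → clear.
Dmitri: starts 5:10pm at or after Kenji ends 12:40pm → clear.
Noor: starts 5:15pm at or after Kenji ends 12:40pm → clear.
Ingrid: starts 6:30pm at or after Kenji ends 12:40pm → clear.
Ravi: starts 8:05pm at or after Kenji ends 12:40pm → clear.

No — it doesn't clash with anything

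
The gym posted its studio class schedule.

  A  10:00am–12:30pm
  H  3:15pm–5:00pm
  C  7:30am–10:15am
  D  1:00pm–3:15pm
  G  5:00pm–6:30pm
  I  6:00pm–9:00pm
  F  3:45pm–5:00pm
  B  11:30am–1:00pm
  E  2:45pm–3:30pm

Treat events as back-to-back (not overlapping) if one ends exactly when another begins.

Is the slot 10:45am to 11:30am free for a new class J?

C: ends 10:15am at or before J starts 10:45am → clear.
A: starts 10:00am before J ends 11:30am, and ends 12:30pm after J starts 10:45am → overlap.
B: starts 11:30am at or after J ends 11:30am → clear.
D: starts 1:00pm at or after J ends 11:30am → clear.
E: starts 2:45pm at or after J ends 11:30am → clear.
H: starts 3:15pm at or after J ends 11:30am → clear.
F: starts 3:45pm at or after J ends 11:30am → clear.
G: starts 5:00pm at or after J ends 11:30am → clear.
I: starts 6:00pm at or after J ends 11:30am → clear.
J overlaps A.

No — it overlaps A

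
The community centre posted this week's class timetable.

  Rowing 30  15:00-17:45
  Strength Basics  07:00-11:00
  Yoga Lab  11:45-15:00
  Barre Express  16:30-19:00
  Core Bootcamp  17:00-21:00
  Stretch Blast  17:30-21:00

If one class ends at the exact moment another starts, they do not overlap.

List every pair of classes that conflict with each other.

Two intervals overlap when each starts before the other ends.
Sorted by start: Strength Basics, Yoga Lab, Rowing 30, Barre Express, Core Bootcamp, Stretch Blast.
Yoga Lab starts after Strength Basics ends; Strength Basics is clear from here.
Rowing 30 starts exactly when Yoga Lab ends (back-to-back, no overlap); Yoga Lab is clear from here.
Barre Express starts before Rowing 30 ends → Rowing 30 and Barre Express overlap.
Core Bootcamp starts before Rowing 30 ends → Rowing 30 and Core Bootcamp overlap.
Stretch Blast starts before Rowing 30 ends → Rowing 30 and Stretch Blast overlap.
Core Bootcamp starts before Barre Express ends → Barre Express and Core Bootcamp overlap.
Stretch Blast starts before Barre Express ends → Barre Express and Stretch Blast overlap.
Stretch Blast starts before Core Bootcamp ends → Core Bootcamp and Stretch Blast overlap.

Barre Express & Core Bootcamp, Barre Express & Rowing 30, Barre Express & Stretch Blast, Core Bootcamp & Rowing 30, Core Bootcamp & Stretch Blast, Rowing 30 & Stretch Blast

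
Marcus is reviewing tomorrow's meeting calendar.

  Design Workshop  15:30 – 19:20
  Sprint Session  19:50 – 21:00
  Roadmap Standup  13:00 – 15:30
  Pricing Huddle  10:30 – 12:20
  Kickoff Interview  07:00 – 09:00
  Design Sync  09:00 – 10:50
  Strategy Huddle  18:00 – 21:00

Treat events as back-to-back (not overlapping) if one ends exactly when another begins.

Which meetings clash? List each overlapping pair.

Design Sync & Pricing Huddle, Design Workshop & Strategy Huddle, Sprint Session & Strategy Huddle

Check each pair: they overlap iff neither finishes before the other starts.
Sorted by start: Kickoff Interview, Design Sync, Pricing Huddle, Roadmap Standup, Design Workshop, Strategy Huddle, Sprint Session.
Design Sync starts exactly when Kickoff Interview ends (back-to-back, no overlap); Kickoff Interview is clear from here.
Pricing Huddle starts before Design Sync ends → Design Sync and Pricing Huddle overlap.
Roadmap Standup starts after Design Sync ends; Design Sync is clear from here.
Roadmap Standup starts after Pricing Huddle ends; Pricing Huddle is clear from here.
Design Workshop starts exactly when Roadmap Standup ends (back-to-back, no overlap); Roadmap Standup is clear from here.
Strategy Huddle starts before Design Workshop ends → Design Workshop and Strategy Huddle overlap.
Sprint Session starts after Design Workshop ends.
Sprint Session starts before Strategy Huddle ends → Strategy Huddle and Sprint Session overlap.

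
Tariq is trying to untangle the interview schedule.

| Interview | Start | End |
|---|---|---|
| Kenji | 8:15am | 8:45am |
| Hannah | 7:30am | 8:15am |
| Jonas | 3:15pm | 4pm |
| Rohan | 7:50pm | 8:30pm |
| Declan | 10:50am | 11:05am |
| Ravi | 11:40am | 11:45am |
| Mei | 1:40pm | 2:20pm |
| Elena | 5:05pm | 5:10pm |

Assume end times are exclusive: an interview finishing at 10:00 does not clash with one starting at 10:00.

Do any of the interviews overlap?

Two intervals overlap when each starts before the other ends.
Sorted by start: Hannah, Kenji, Declan, Ravi, Mei, Jonas, Elena, Rohan.
Kenji starts exactly when Hannah ends (back-to-back, no overlap) — done with Hannah.
Declan starts after Kenji ends — done with Kenji.
Ravi starts after Declan ends — done with Declan.
Mei starts after Ravi ends — done with Ravi.
Jonas starts after Mei ends — done with Mei.
Elena starts after Jonas ends — done with Jonas.
Rohan starts after Elena ends.
Every pair is clear; the schedule has no overlaps.

No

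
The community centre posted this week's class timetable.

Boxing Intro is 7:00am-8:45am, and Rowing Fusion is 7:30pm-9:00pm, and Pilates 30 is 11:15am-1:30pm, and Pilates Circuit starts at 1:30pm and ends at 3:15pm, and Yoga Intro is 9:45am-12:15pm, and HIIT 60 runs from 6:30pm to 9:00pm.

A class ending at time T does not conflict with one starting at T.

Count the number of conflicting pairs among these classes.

Check each pair: they overlap iff neither finishes before the other starts.
Sorted by start: Boxing Intro, Yoga Intro, Pilates 30, Pilates Circuit, HIIT 60, Rowing Fusion.
Yoga Intro starts after Boxing Intro ends, so nothing later overlaps Boxing Intro either.
Pilates 30 starts before Yoga Intro ends → Yoga Intro and Pilates 30 overlap.
Pilates Circuit starts after Yoga Intro ends, so nothing later overlaps Yoga Intro either.
Pilates Circuit starts exactly when Pilates 30 ends (back-to-back, no overlap), so nothing later overlaps Pilates 30 either.
HIIT 60 starts after Pilates Circuit ends, so nothing later overlaps Pilates Circuit either.
Rowing Fusion starts before HIIT 60 ends → HIIT 60 and Rowing Fusion overlap.
Overlapping pairs: HIIT 60 & Rowing Fusion, Pilates 30 & Yoga Intro — 2 in total.

2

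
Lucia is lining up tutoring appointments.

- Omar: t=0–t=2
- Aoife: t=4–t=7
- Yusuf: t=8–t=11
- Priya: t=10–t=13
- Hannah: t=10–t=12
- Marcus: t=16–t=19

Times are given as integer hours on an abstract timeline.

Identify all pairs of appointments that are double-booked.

Hannah & Priya, Hannah & Yusuf, Priya & Yusuf

Check each pair: they overlap iff neither finishes before the other starts.
Sorted by start: Omar, Aoife, Yusuf, Priya, Hannah, Marcus.
Aoife starts after Omar ends — done with Omar.
Yusuf starts after Aoife ends — done with Aoife.
Priya starts before Yusuf ends → Yusuf and Priya overlap.
Hannah starts before Yusuf ends → Yusuf and Hannah overlap.
Marcus starts after Yusuf ends.
Hannah starts before Priya ends → Priya and Hannah overlap.
Marcus starts after Priya ends.
Marcus starts after Hannah ends.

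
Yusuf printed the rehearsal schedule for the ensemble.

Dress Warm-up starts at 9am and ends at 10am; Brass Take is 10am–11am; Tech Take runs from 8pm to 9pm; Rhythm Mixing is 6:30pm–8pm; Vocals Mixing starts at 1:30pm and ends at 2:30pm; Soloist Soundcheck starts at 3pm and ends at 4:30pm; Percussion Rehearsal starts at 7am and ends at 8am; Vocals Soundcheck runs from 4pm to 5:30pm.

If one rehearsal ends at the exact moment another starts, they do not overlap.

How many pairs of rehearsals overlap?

Check each pair: they overlap iff neither finishes before the other starts.
Sorted by start: Percussion Rehearsal, Dress Warm-up, Brass Take, Vocals Mixing, Soloist Soundcheck, Vocals Soundcheck, Rhythm Mixing, Tech Take.
Dress Warm-up starts after Percussion Rehearsal ends — done with Percussion Rehearsal.
Brass Take starts exactly when Dress Warm-up ends (back-to-back, no overlap) — done with Dress Warm-up.
Vocals Mixing starts after Brass Take ends — done with Brass Take.
Soloist Soundcheck starts after Vocals Mixing ends — done with Vocals Mixing.
Vocals Soundcheck starts before Soloist Soundcheck ends → Soloist Soundcheck and Vocals Soundcheck overlap.
Rhythm Mixing starts after Soloist Soundcheck ends — done with Soloist Soundcheck.
Rhythm Mixing starts after Vocals Soundcheck ends — done with Vocals Soundcheck.
Tech Take starts exactly when Rhythm Mixing ends (back-to-back, no overlap).
Overlapping pairs: Soloist Soundcheck & Vocals Soundcheck — 1 in total.

1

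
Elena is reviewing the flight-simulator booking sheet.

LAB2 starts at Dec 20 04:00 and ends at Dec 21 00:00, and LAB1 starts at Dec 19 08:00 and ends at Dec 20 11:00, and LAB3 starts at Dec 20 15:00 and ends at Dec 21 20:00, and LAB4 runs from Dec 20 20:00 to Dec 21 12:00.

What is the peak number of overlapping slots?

Sweep the timeline, counting +1 at each start and −1 at each end (ends before starts at a tie):
Dec 19 08:00 start LAB1 → 1
Dec 20 04:00 start LAB2 → 2
Dec 20 11:00 end LAB1 → 1
Dec 20 15:00 start LAB3 → 2
Dec 20 20:00 start LAB4 → 3
Dec 21 00:00 end LAB2 → 2
Dec 21 12:00 end LAB4 → 1
Dec 21 20:00 end LAB3 → 0
Peak is 3, at Dec 20 20:00 (LAB2, LAB3, LAB4).

3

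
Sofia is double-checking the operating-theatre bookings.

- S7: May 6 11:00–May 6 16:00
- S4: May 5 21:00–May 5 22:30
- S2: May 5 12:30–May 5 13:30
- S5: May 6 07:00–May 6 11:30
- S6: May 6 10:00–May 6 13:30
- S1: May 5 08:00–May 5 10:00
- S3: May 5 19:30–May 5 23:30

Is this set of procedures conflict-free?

No

Sorted by start: S1, S2, S3, S4, S5, S6, S7.
S2 starts after S1 ends; S1 is clear from here.
S3 starts after S2 ends; S2 is clear from here.
S4 starts before S3 ends → S3 and S4 overlap.
That's a conflict, so the schedule is not conflict-free.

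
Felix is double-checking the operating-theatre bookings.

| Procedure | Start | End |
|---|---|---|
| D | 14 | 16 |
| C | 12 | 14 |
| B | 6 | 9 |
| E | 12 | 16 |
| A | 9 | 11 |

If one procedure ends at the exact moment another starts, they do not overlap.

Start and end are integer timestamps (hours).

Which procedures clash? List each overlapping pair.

Check each pair: they overlap iff neither finishes before the other starts.
Sorted by start: B, A, C, E, D.
A starts exactly when B ends (back-to-back, no overlap); B is clear from here.
C starts after A ends; A is clear from here.
E starts before C ends → C and E overlap.
D starts exactly when C ends (back-to-back, no overlap).
D starts before E ends → E and D overlap.

C & E, D & E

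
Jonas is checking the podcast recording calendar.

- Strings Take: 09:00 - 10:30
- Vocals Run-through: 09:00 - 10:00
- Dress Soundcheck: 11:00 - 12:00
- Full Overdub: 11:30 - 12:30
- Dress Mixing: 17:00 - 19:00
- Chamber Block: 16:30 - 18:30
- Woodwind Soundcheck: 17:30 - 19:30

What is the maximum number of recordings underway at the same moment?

Sort all start/end points and keep a running count:
09:00 start Strings Take → 1
09:00 start Vocals Run-through → 2
10:00 end Vocals Run-through → 1
10:30 end Strings Take → 0
11:00 start Dress Soundcheck → 1
11:30 start Full Overdub → 2
12:00 end Dress Soundcheck → 1
12:30 end Full Overdub → 0
16:30 start Chamber Block → 1
17:00 start Dress Mixing → 2
17:30 start Woodwind Soundcheck → 3
18:30 end Chamber Block → 2
19:00 end Dress Mixing → 1
19:30 end Woodwind Soundcheck → 0
Peak is 3, at 17:30 (Chamber Block, Dress Mixing, Woodwind Soundcheck).

3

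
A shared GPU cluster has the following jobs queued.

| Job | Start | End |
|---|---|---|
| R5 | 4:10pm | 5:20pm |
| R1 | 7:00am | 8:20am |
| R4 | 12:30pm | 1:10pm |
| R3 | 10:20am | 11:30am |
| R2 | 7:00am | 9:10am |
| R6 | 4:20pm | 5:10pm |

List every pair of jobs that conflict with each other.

Check each pair: they overlap iff neither finishes before the other starts.
Sorted by start: R1, R2, R3, R4, R5, R6.
R2 starts before R1 ends → R1 and R2 overlap.
R3 starts after R1 ends; R1 is clear from here.
R3 starts after R2 ends; R2 is clear from here.
R4 starts after R3 ends; R3 is clear from here.
R5 starts after R4 ends; R4 is clear from here.
R6 starts before R5 ends → R5 and R6 overlap.

R1 & R2, R5 & R6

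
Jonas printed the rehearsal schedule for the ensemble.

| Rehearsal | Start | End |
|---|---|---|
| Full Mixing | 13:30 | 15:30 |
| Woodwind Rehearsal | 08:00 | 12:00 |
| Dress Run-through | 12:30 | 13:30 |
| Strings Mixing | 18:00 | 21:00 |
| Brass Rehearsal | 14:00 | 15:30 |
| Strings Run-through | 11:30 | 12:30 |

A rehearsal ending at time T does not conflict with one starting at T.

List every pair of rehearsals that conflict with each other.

Two intervals overlap when each starts before the other ends.
Sorted by start: Woodwind Rehearsal, Strings Run-through, Dress Run-through, Full Mixing, Brass Rehearsal, Strings Mixing.
Strings Run-through starts before Woodwind Rehearsal ends → Woodwind Rehearsal and Strings Run-through overlap.
Dress Run-through starts after Woodwind Rehearsal ends; Woodwind Rehearsal is clear from here.
Dress Run-through starts exactly when Strings Run-through ends (back-to-back, no overlap); Strings Run-through is clear from here.
Full Mixing starts exactly when Dress Run-through ends (back-to-back, no overlap); Dress Run-through is clear from here.
Brass Rehearsal starts before Full Mixing ends → Full Mixing and Brass Rehearsal overlap.
Strings Mixing starts after Full Mixing ends.
Strings Mixing starts after Brass Rehearsal ends.

Brass Rehearsal & Full Mixing, Strings Run-through & Woodwind Rehearsal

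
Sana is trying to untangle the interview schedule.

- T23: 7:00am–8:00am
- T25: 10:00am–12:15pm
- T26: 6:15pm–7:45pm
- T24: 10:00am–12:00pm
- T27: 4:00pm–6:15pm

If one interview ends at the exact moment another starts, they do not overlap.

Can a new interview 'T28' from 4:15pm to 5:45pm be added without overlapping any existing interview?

No — it overlaps T27

T23: ends 8:00am at or before T28 starts 4:15pm → clear.
T24: ends 12:00pm at or before T28 starts 4:15pm → clear.
T25: ends 12:15pm at or before T28 starts 4:15pm → clear.
T27: starts 4:00pm before T28 ends 5:45pm, and ends 6:15pm after T28 starts 4:15pm → overlap.
T26: starts 6:15pm at or after T28 ends 5:45pm → clear.
T28 overlaps T27.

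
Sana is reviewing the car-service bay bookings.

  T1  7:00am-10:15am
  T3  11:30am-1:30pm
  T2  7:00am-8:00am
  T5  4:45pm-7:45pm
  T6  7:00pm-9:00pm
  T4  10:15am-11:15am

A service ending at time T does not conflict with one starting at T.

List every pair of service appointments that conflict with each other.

T1 & T2, T5 & T6

Two intervals overlap when each starts before the other ends.
Sorted by start: T1, T2, T4, T3, T5, T6.
T2 starts before T1 ends → T1 and T2 overlap.
T4 starts exactly when T1 ends (back-to-back, no overlap); T1 is clear from here.
T4 starts after T2 ends; T2 is clear from here.
T3 starts after T4 ends; T4 is clear from here.
T5 starts after T3 ends; T3 is clear from here.
T6 starts before T5 ends → T5 and T6 overlap.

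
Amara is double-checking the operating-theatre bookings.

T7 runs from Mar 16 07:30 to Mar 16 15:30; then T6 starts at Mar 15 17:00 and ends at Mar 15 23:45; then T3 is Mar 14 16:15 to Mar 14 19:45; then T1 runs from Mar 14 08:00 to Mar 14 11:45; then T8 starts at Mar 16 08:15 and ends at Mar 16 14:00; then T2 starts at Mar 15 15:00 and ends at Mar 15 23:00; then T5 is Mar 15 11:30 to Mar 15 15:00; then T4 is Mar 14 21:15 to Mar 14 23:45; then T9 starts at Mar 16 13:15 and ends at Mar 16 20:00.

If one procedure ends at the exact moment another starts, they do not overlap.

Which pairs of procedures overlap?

T2 & T6, T7 & T8, T7 & T9, T8 & T9

Sorted by start: T1, T3, T4, T5, T2, T6, T7, T8, T9.
T3 starts after T1 ends; T1 is clear from here.
T4 starts after T3 ends; T3 is clear from here.
T5 starts after T4 ends; T4 is clear from here.
T2 starts exactly when T5 ends (back-to-back, no overlap); T5 is clear from here.
T6 starts before T2 ends → T2 and T6 overlap.
T7 starts after T2 ends; T2 is clear from here.
T7 starts after T6 ends; T6 is clear from here.
T8 starts before T7 ends → T7 and T8 overlap.
T9 starts before T7 ends → T7 and T9 overlap.
T9 starts before T8 ends → T8 and T9 overlap.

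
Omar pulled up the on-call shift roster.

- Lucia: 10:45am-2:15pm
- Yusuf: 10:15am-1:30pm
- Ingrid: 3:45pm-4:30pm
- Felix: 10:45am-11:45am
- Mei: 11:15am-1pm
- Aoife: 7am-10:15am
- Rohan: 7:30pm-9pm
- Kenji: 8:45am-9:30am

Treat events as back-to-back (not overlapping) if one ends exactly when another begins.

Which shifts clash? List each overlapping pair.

Check each pair: they overlap iff neither finishes before the other starts.
Sorted by start: Aoife, Kenji, Yusuf, Felix, Lucia, Mei, Ingrid, Rohan.
Kenji starts before Aoife ends → Aoife and Kenji overlap.
Yusuf starts exactly when Aoife ends (back-to-back, no overlap), so Aoife has no further overlaps.
Yusuf starts after Kenji ends, so Kenji has no further overlaps.
Felix starts before Yusuf ends → Yusuf and Felix overlap.
Lucia starts before Yusuf ends → Yusuf and Lucia overlap.
Mei starts before Yusuf ends → Yusuf and Mei overlap.
Ingrid starts after Yusuf ends, so Yusuf has no further overlaps.
Lucia starts before Felix ends → Felix and Lucia overlap.
Mei starts before Felix ends → Felix and Mei overlap.
Ingrid starts after Felix ends, so Felix has no further overlaps.
Mei starts before Lucia ends → Lucia and Mei overlap.
Ingrid starts after Lucia ends, so Lucia has no further overlaps.
Ingrid starts after Mei ends, so Mei has no further overlaps.
Rohan starts after Ingrid ends.

Aoife & Kenji, Felix & Lucia, Felix & Mei, Felix & Yusuf, Lucia & Mei, Lucia & Yusuf, Mei & Yusuf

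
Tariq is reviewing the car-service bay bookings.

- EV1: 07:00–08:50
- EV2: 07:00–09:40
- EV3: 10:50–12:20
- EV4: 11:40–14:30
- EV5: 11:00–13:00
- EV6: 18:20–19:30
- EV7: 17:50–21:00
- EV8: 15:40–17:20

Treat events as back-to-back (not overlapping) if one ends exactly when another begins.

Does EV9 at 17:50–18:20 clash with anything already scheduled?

EV1: ends 08:50 at or before EV9 starts 17:50 → clear.
EV2: ends 09:40 at or before EV9 starts 17:50 → clear.
EV3: ends 12:20 at or before EV9 starts 17:50 → clear.
EV5: ends 13:00 at or before EV9 starts 17:50 → clear.
EV4: ends 14:30 at or before EV9 starts 17:50 → clear.
EV8: ends 17:20 at or before EV9 starts 17:50 → clear.
EV7: starts 17:50 before EV9 ends 18:20, and ends 21:00 after EV9 starts 17:50 → overlap.
EV6: starts 18:20 at or after EV9 ends 18:20 → clear.
EV9 overlaps EV7.

Yes — it overlaps EV7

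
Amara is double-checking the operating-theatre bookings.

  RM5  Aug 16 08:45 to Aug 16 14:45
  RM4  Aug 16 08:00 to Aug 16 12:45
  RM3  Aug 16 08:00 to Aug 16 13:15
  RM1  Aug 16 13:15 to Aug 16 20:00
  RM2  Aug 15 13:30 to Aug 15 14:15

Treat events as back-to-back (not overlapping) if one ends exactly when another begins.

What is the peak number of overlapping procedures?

3

Sweep the timeline, counting +1 at each start and −1 at each end (ends before starts at a tie):
Aug 15 13:30 start RM2 → 1
Aug 15 14:15 end RM2 → 0
Aug 16 08:00 start RM3 → 1
Aug 16 08:00 start RM4 → 2
Aug 16 08:45 start RM5 → 3
Aug 16 12:45 end RM4 → 2
Aug 16 13:15 end RM3 → 1
Aug 16 13:15 start RM1 → 2
Aug 16 14:45 end RM5 → 1
Aug 16 20:00 end RM1 → 0
Peak is 3, at Aug 16 08:45 (RM3, RM4, RM5).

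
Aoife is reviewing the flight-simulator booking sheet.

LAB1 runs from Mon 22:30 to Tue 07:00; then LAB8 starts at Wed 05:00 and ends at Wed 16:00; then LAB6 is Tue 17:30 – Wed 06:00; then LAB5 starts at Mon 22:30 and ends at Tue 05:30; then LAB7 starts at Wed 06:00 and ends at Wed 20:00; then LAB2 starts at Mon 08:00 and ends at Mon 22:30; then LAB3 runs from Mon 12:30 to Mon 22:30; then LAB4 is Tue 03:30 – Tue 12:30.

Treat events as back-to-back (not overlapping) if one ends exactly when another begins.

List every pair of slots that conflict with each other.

Two intervals overlap when each starts before the other ends.
Sorted by start: LAB2, LAB3, LAB1, LAB5, LAB4, LAB6, LAB8, LAB7.
LAB3 starts before LAB2 ends → LAB2 and LAB3 overlap.
LAB1 starts exactly when LAB2 ends (back-to-back, no overlap), so LAB2 has no further overlaps.
LAB1 starts exactly when LAB3 ends (back-to-back, no overlap), so LAB3 has no further overlaps.
LAB5 starts before LAB1 ends → LAB1 and LAB5 overlap.
LAB4 starts before LAB1 ends → LAB1 and LAB4 overlap.
LAB6 starts after LAB1 ends, so LAB1 has no further overlaps.
LAB4 starts before LAB5 ends → LAB5 and LAB4 overlap.
LAB6 starts after LAB5 ends, so LAB5 has no further overlaps.
LAB6 starts after LAB4 ends, so LAB4 has no further overlaps.
LAB8 starts before LAB6 ends → LAB6 and LAB8 overlap.
LAB7 starts exactly when LAB6 ends (back-to-back, no overlap).
LAB7 starts before LAB8 ends → LAB8 and LAB7 overlap.

LAB1 & LAB4, LAB1 & LAB5, LAB2 & LAB3, LAB4 & LAB5, LAB6 & LAB8, LAB7 & LAB8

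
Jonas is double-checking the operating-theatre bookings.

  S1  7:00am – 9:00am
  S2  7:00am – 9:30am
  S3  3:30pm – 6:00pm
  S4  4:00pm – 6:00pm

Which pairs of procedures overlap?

Sorted by start: S1, S2, S3, S4.
S2 starts before S1 ends → S1 and S2 overlap.
S3 starts after S1 ends, so S1 has no further overlaps.
S3 starts after S2 ends, so S2 has no further overlaps.
S4 starts before S3 ends → S3 and S4 overlap.

S1 & S2, S3 & S4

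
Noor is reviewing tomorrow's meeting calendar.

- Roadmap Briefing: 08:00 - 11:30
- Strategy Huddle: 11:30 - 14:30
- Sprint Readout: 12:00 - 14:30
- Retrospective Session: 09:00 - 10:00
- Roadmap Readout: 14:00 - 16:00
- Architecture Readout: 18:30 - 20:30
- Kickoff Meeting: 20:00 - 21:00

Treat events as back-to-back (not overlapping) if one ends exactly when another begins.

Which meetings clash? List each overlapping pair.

Sorted by start: Roadmap Briefing, Retrospective Session, Strategy Huddle, Sprint Readout, Roadmap Readout, Architecture Readout, Kickoff Meeting.
Retrospective Session starts before Roadmap Briefing ends → Roadmap Briefing and Retrospective Session overlap.
Strategy Huddle starts exactly when Roadmap Briefing ends (back-to-back, no overlap), so nothing later overlaps Roadmap Briefing either.
Strategy Huddle starts after Retrospective Session ends, so nothing later overlaps Retrospective Session either.
Sprint Readout starts before Strategy Huddle ends → Strategy Huddle and Sprint Readout overlap.
Roadmap Readout starts before Strategy Huddle ends → Strategy Huddle and Roadmap Readout overlap.
Architecture Readout starts after Strategy Huddle ends, so nothing later overlaps Strategy Huddle either.
Roadmap Readout starts before Sprint Readout ends → Sprint Readout and Roadmap Readout overlap.
Architecture Readout starts after Sprint Readout ends, so nothing later overlaps Sprint Readout either.
Architecture Readout starts after Roadmap Readout ends, so nothing later overlaps Roadmap Readout either.
Kickoff Meeting starts before Architecture Readout ends → Architecture Readout and Kickoff Meeting overlap.

Architecture Readout & Kickoff Meeting, Retrospective Session & Roadmap Briefing, Roadmap Readout & Sprint Readout, Roadmap Readout & Strategy Huddle, Sprint Readout & Strategy Huddle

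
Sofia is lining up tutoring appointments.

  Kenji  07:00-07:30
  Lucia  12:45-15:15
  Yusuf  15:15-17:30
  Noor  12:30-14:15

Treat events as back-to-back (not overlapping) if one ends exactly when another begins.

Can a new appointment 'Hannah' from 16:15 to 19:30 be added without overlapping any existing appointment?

No — it overlaps Yusuf

Kenji: ends 07:30 at or before Hannah starts 16:15 → clear.
Noor: ends 14:15 at or before Hannah starts 16:15 → clear.
Lucia: ends 15:15 at or before Hannah starts 16:15 → clear.
Yusuf: starts 15:15 before Hannah ends 19:30, and ends 17:30 after Hannah starts 16:15 → overlap.
Hannah overlaps Yusuf.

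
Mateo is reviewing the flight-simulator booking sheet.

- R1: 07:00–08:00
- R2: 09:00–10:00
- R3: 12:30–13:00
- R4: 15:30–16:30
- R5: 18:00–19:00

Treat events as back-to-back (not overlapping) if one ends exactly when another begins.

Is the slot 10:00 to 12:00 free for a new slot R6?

R1: ends 08:00 at or before R6 starts 10:00 → clear.
R2: ends 10:00 at or before R6 starts 10:00 → clear.
R3: starts 12:30 at or after R6 ends 12:00 → clear.
R4: starts 15:30 at or after R6 ends 12:00 → clear.
R5: starts 18:00 at or after R6 ends 12:00 → clear.

Yes — the slot is free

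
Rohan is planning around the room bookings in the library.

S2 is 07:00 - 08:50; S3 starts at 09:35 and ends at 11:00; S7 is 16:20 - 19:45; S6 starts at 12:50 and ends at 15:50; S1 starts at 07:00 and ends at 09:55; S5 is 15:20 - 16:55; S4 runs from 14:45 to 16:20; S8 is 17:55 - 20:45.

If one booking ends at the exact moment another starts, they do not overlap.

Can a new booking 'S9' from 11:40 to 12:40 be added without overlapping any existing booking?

Yes — the slot is free

S1: ends 09:55 at or before S9 starts 11:40 → clear.
S2: ends 08:50 at or before S9 starts 11:40 → clear.
S3: ends 11:00 at or before S9 starts 11:40 → clear.
S6: starts 12:50 at or after S9 ends 12:40 → clear.
S4: starts 14:45 at or after S9 ends 12:40 → clear.
S5: starts 15:20 at or after S9 ends 12:40 → clear.
S7: starts 16:20 at or after S9 ends 12:40 → clear.
S8: starts 17:55 at or after S9 ends 12:40 → clear.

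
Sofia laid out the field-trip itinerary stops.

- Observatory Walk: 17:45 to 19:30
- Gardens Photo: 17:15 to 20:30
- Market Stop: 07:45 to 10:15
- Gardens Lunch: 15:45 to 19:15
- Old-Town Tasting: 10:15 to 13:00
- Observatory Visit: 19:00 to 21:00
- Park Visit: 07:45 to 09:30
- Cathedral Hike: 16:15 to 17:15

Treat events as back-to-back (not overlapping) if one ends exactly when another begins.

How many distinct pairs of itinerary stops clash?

Two intervals overlap when each starts before the other ends.
Sorted by start: Park Visit, Market Stop, Old-Town Tasting, Gardens Lunch, Cathedral Hike, Gardens Photo, Observatory Walk, Observatory Visit.
Market Stop starts before Park Visit ends → Park Visit and Market Stop overlap.
Old-Town Tasting starts after Park Visit ends; Park Visit is clear from here.
Old-Town Tasting starts exactly when Market Stop ends (back-to-back, no overlap); Market Stop is clear from here.
Gardens Lunch starts after Old-Town Tasting ends; Old-Town Tasting is clear from here.
Cathedral Hike starts before Gardens Lunch ends → Gardens Lunch and Cathedral Hike overlap.
Gardens Photo starts before Gardens Lunch ends → Gardens Lunch and Gardens Photo overlap.
Observatory Walk starts before Gardens Lunch ends → Gardens Lunch and Observatory Walk overlap.
Observatory Visit starts before Gardens Lunch ends → Gardens Lunch and Observatory Visit overlap.
Gardens Photo starts exactly when Cathedral Hike ends (back-to-back, no overlap); Cathedral Hike is clear from here.
Observatory Walk starts before Gardens Photo ends → Gardens Photo and Observatory Walk overlap.
Observatory Visit starts before Gardens Photo ends → Gardens Photo and Observatory Visit overlap.
Observatory Visit starts before Observatory Walk ends → Observatory Walk and Observatory Visit overlap.
Overlapping pairs: Cathedral Hike & Gardens Lunch, Gardens Lunch & Gardens Photo, Gardens Lunch & Observatory Visit, Gardens Lunch & Observatory Walk, Gardens Photo & Observatory Visit, Gardens Photo & Observatory Walk, Market Stop & Park Visit, Observatory Visit & Observatory Walk — 8 in total.

8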